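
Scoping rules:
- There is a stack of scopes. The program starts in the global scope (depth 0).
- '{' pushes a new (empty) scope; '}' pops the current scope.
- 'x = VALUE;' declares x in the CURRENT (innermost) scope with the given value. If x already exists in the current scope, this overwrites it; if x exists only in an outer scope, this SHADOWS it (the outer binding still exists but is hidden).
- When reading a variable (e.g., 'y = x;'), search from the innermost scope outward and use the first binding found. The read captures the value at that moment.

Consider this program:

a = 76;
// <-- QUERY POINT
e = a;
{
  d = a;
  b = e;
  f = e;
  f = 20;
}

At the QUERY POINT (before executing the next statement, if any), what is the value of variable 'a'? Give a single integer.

Answer: 76

Derivation:
Step 1: declare a=76 at depth 0
Visible at query point: a=76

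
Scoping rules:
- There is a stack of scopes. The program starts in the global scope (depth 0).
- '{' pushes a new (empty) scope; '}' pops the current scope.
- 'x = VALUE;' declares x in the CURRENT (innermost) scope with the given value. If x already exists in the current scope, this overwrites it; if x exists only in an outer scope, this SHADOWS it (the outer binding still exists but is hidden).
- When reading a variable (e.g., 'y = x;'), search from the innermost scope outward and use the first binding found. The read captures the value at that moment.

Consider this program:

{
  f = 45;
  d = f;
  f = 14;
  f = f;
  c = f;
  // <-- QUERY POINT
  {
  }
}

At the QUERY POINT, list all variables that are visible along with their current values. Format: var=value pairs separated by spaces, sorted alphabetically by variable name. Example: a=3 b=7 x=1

Step 1: enter scope (depth=1)
Step 2: declare f=45 at depth 1
Step 3: declare d=(read f)=45 at depth 1
Step 4: declare f=14 at depth 1
Step 5: declare f=(read f)=14 at depth 1
Step 6: declare c=(read f)=14 at depth 1
Visible at query point: c=14 d=45 f=14

Answer: c=14 d=45 f=14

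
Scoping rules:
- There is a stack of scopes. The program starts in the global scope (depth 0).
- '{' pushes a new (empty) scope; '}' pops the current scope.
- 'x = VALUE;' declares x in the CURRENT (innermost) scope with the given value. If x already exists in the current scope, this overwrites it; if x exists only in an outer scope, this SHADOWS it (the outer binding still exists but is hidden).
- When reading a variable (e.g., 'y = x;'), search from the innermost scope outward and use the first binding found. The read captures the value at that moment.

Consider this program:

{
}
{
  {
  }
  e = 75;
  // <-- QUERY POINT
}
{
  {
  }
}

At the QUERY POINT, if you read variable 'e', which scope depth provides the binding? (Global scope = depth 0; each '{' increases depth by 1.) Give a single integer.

Step 1: enter scope (depth=1)
Step 2: exit scope (depth=0)
Step 3: enter scope (depth=1)
Step 4: enter scope (depth=2)
Step 5: exit scope (depth=1)
Step 6: declare e=75 at depth 1
Visible at query point: e=75

Answer: 1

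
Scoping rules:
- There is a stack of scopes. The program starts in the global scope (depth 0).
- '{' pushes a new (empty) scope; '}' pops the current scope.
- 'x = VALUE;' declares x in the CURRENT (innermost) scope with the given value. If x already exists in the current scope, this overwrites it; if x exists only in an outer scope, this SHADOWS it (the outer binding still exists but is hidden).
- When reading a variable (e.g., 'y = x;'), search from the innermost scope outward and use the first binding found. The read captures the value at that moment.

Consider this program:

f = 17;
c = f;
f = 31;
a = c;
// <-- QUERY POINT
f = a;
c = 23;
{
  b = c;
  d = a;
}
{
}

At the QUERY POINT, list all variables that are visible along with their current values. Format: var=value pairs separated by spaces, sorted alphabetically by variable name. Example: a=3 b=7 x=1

Step 1: declare f=17 at depth 0
Step 2: declare c=(read f)=17 at depth 0
Step 3: declare f=31 at depth 0
Step 4: declare a=(read c)=17 at depth 0
Visible at query point: a=17 c=17 f=31

Answer: a=17 c=17 f=31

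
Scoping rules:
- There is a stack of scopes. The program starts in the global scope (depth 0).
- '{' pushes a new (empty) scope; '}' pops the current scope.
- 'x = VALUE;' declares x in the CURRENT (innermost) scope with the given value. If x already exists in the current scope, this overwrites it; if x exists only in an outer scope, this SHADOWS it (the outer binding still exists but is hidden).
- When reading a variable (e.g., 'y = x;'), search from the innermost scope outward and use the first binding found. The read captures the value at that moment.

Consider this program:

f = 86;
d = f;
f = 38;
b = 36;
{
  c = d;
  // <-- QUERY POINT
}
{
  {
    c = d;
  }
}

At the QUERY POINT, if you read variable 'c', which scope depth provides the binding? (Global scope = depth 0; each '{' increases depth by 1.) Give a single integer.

Step 1: declare f=86 at depth 0
Step 2: declare d=(read f)=86 at depth 0
Step 3: declare f=38 at depth 0
Step 4: declare b=36 at depth 0
Step 5: enter scope (depth=1)
Step 6: declare c=(read d)=86 at depth 1
Visible at query point: b=36 c=86 d=86 f=38

Answer: 1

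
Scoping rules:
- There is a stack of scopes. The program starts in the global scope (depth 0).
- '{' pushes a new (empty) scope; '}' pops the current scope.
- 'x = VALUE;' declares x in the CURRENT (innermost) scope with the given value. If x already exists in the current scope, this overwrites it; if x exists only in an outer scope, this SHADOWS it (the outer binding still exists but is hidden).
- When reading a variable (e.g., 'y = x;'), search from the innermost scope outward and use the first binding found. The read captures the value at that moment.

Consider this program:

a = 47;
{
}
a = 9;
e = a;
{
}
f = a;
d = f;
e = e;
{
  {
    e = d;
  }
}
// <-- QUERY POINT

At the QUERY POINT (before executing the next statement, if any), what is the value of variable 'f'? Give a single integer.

Step 1: declare a=47 at depth 0
Step 2: enter scope (depth=1)
Step 3: exit scope (depth=0)
Step 4: declare a=9 at depth 0
Step 5: declare e=(read a)=9 at depth 0
Step 6: enter scope (depth=1)
Step 7: exit scope (depth=0)
Step 8: declare f=(read a)=9 at depth 0
Step 9: declare d=(read f)=9 at depth 0
Step 10: declare e=(read e)=9 at depth 0
Step 11: enter scope (depth=1)
Step 12: enter scope (depth=2)
Step 13: declare e=(read d)=9 at depth 2
Step 14: exit scope (depth=1)
Step 15: exit scope (depth=0)
Visible at query point: a=9 d=9 e=9 f=9

Answer: 9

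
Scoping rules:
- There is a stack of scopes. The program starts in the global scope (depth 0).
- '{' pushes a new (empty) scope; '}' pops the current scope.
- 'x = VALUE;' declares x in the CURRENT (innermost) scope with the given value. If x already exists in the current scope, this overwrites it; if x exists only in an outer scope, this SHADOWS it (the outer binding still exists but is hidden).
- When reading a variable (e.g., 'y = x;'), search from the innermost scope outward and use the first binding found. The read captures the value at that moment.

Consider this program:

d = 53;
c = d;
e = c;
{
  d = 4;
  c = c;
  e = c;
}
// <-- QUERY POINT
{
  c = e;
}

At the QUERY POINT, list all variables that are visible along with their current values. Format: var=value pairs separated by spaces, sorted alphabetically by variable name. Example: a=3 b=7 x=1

Answer: c=53 d=53 e=53

Derivation:
Step 1: declare d=53 at depth 0
Step 2: declare c=(read d)=53 at depth 0
Step 3: declare e=(read c)=53 at depth 0
Step 4: enter scope (depth=1)
Step 5: declare d=4 at depth 1
Step 6: declare c=(read c)=53 at depth 1
Step 7: declare e=(read c)=53 at depth 1
Step 8: exit scope (depth=0)
Visible at query point: c=53 d=53 e=53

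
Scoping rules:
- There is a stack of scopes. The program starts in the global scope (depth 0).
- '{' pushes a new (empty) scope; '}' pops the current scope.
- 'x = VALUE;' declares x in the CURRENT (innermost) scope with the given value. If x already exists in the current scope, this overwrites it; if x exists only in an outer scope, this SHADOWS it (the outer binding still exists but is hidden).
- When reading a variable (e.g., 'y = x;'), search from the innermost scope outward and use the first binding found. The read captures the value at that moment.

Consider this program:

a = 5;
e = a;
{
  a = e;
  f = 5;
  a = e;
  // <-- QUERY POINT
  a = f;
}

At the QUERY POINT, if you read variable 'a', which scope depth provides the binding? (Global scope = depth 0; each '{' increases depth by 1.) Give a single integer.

Answer: 1

Derivation:
Step 1: declare a=5 at depth 0
Step 2: declare e=(read a)=5 at depth 0
Step 3: enter scope (depth=1)
Step 4: declare a=(read e)=5 at depth 1
Step 5: declare f=5 at depth 1
Step 6: declare a=(read e)=5 at depth 1
Visible at query point: a=5 e=5 f=5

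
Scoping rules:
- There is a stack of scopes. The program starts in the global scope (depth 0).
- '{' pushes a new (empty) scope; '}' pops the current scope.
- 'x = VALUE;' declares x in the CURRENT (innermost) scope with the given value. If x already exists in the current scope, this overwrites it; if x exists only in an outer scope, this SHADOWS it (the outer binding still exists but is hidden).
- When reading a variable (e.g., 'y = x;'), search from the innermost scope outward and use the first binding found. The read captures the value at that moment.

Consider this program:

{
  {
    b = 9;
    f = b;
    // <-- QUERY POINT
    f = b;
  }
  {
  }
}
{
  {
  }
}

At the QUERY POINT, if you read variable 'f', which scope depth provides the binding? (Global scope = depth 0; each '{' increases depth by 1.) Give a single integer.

Step 1: enter scope (depth=1)
Step 2: enter scope (depth=2)
Step 3: declare b=9 at depth 2
Step 4: declare f=(read b)=9 at depth 2
Visible at query point: b=9 f=9

Answer: 2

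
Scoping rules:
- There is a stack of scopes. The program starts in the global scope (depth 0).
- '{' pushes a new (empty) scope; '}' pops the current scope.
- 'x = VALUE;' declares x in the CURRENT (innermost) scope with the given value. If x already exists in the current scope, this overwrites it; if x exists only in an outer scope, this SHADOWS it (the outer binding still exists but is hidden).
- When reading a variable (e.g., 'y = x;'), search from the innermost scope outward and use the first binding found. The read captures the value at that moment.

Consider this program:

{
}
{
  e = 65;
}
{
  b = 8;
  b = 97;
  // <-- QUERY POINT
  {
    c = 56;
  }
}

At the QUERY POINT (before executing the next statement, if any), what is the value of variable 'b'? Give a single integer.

Answer: 97

Derivation:
Step 1: enter scope (depth=1)
Step 2: exit scope (depth=0)
Step 3: enter scope (depth=1)
Step 4: declare e=65 at depth 1
Step 5: exit scope (depth=0)
Step 6: enter scope (depth=1)
Step 7: declare b=8 at depth 1
Step 8: declare b=97 at depth 1
Visible at query point: b=97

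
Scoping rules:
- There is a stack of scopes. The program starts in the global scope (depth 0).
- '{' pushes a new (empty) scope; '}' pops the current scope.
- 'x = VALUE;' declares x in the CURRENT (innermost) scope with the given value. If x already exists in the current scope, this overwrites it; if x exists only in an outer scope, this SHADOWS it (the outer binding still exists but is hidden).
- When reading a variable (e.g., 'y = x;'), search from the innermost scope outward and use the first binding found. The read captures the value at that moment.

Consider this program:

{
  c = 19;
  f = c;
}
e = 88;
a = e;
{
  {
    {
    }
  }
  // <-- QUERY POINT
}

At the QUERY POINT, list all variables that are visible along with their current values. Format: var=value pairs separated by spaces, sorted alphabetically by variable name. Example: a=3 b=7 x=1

Step 1: enter scope (depth=1)
Step 2: declare c=19 at depth 1
Step 3: declare f=(read c)=19 at depth 1
Step 4: exit scope (depth=0)
Step 5: declare e=88 at depth 0
Step 6: declare a=(read e)=88 at depth 0
Step 7: enter scope (depth=1)
Step 8: enter scope (depth=2)
Step 9: enter scope (depth=3)
Step 10: exit scope (depth=2)
Step 11: exit scope (depth=1)
Visible at query point: a=88 e=88

Answer: a=88 e=88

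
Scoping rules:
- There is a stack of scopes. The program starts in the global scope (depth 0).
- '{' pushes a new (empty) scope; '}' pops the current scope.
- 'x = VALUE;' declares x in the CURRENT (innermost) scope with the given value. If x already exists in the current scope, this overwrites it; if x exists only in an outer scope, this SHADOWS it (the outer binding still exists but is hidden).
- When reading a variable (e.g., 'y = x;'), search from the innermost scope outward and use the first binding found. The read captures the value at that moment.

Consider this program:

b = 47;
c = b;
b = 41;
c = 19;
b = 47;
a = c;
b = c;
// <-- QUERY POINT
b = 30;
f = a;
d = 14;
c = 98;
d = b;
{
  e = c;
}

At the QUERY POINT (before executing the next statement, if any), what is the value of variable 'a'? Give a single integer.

Step 1: declare b=47 at depth 0
Step 2: declare c=(read b)=47 at depth 0
Step 3: declare b=41 at depth 0
Step 4: declare c=19 at depth 0
Step 5: declare b=47 at depth 0
Step 6: declare a=(read c)=19 at depth 0
Step 7: declare b=(read c)=19 at depth 0
Visible at query point: a=19 b=19 c=19

Answer: 19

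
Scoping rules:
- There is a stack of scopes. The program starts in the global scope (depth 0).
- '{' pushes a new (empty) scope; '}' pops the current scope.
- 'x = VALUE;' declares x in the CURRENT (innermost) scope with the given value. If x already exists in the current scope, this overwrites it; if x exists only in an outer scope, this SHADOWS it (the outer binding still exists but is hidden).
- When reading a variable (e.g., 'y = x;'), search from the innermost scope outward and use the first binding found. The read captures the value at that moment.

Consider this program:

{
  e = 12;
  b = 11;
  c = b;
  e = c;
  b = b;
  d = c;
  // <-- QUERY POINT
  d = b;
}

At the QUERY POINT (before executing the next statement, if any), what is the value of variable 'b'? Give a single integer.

Step 1: enter scope (depth=1)
Step 2: declare e=12 at depth 1
Step 3: declare b=11 at depth 1
Step 4: declare c=(read b)=11 at depth 1
Step 5: declare e=(read c)=11 at depth 1
Step 6: declare b=(read b)=11 at depth 1
Step 7: declare d=(read c)=11 at depth 1
Visible at query point: b=11 c=11 d=11 e=11

Answer: 11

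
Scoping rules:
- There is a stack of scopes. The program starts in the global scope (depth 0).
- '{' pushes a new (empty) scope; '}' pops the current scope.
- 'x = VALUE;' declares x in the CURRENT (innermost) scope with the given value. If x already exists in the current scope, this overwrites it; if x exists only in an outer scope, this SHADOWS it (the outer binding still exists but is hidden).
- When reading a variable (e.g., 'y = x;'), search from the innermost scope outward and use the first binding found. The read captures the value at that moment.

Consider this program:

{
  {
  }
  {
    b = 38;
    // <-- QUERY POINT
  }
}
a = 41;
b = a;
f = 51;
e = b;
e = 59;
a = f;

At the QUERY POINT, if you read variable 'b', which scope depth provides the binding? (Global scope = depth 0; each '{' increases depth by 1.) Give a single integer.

Step 1: enter scope (depth=1)
Step 2: enter scope (depth=2)
Step 3: exit scope (depth=1)
Step 4: enter scope (depth=2)
Step 5: declare b=38 at depth 2
Visible at query point: b=38

Answer: 2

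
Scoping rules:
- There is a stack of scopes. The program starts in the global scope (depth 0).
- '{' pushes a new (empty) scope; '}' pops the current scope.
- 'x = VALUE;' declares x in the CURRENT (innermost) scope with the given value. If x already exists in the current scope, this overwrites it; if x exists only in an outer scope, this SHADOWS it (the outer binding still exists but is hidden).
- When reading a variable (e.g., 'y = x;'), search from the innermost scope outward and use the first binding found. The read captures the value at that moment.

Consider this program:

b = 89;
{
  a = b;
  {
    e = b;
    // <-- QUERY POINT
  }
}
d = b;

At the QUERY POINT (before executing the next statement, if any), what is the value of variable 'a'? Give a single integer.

Answer: 89

Derivation:
Step 1: declare b=89 at depth 0
Step 2: enter scope (depth=1)
Step 3: declare a=(read b)=89 at depth 1
Step 4: enter scope (depth=2)
Step 5: declare e=(read b)=89 at depth 2
Visible at query point: a=89 b=89 e=89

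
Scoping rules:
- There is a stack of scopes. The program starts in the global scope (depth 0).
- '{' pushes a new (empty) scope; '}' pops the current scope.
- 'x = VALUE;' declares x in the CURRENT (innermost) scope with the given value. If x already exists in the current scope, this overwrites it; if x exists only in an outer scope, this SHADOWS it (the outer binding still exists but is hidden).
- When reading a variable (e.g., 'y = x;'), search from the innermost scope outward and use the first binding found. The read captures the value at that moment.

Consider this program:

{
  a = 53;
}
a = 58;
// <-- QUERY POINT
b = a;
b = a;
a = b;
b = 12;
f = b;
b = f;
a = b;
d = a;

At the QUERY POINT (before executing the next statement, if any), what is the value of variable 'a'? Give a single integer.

Step 1: enter scope (depth=1)
Step 2: declare a=53 at depth 1
Step 3: exit scope (depth=0)
Step 4: declare a=58 at depth 0
Visible at query point: a=58

Answer: 58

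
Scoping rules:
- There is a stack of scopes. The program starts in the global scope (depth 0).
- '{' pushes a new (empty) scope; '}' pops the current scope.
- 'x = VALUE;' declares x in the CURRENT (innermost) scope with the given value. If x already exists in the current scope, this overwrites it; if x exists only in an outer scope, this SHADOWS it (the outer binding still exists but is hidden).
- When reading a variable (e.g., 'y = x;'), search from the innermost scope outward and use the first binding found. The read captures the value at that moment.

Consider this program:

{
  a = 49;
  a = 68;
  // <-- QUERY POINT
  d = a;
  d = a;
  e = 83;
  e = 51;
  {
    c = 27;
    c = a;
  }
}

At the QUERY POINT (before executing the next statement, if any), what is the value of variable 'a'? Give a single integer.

Step 1: enter scope (depth=1)
Step 2: declare a=49 at depth 1
Step 3: declare a=68 at depth 1
Visible at query point: a=68

Answer: 68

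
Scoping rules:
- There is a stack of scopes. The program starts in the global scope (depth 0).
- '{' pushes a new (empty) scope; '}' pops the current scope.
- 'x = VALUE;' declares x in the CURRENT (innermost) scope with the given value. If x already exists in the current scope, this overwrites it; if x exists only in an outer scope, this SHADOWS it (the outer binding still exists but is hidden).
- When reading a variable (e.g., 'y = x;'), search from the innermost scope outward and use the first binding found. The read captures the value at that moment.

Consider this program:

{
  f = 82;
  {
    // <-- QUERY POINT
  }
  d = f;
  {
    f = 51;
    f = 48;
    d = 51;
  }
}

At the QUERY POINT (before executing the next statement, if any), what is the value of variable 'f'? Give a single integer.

Answer: 82

Derivation:
Step 1: enter scope (depth=1)
Step 2: declare f=82 at depth 1
Step 3: enter scope (depth=2)
Visible at query point: f=82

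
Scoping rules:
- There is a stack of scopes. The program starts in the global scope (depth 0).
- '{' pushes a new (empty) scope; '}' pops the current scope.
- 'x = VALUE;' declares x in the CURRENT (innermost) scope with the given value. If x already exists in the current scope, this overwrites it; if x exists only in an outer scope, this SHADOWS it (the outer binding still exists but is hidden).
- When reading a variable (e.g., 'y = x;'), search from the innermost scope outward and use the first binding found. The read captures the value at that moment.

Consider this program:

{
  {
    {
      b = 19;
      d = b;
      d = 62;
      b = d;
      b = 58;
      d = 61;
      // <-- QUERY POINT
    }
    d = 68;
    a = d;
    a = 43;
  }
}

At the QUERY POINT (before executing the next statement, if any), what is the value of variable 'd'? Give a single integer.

Step 1: enter scope (depth=1)
Step 2: enter scope (depth=2)
Step 3: enter scope (depth=3)
Step 4: declare b=19 at depth 3
Step 5: declare d=(read b)=19 at depth 3
Step 6: declare d=62 at depth 3
Step 7: declare b=(read d)=62 at depth 3
Step 8: declare b=58 at depth 3
Step 9: declare d=61 at depth 3
Visible at query point: b=58 d=61

Answer: 61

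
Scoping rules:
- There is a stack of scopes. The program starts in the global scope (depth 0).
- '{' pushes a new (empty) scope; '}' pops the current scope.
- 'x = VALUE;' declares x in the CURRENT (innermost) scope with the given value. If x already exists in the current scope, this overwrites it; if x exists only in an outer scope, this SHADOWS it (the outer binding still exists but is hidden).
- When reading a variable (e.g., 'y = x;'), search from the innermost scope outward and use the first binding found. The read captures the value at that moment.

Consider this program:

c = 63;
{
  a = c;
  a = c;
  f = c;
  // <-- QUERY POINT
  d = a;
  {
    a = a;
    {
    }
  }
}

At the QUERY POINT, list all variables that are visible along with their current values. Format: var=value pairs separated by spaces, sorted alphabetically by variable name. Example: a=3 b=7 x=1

Step 1: declare c=63 at depth 0
Step 2: enter scope (depth=1)
Step 3: declare a=(read c)=63 at depth 1
Step 4: declare a=(read c)=63 at depth 1
Step 5: declare f=(read c)=63 at depth 1
Visible at query point: a=63 c=63 f=63

Answer: a=63 c=63 f=63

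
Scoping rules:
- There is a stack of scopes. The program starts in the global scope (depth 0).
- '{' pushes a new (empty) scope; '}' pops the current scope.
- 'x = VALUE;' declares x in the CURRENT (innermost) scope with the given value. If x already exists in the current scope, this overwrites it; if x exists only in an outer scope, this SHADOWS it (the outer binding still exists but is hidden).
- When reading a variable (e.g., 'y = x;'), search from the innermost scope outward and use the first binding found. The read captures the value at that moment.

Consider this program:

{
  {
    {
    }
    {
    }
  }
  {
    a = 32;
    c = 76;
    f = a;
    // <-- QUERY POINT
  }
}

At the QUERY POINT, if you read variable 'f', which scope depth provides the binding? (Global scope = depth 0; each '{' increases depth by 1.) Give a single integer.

Step 1: enter scope (depth=1)
Step 2: enter scope (depth=2)
Step 3: enter scope (depth=3)
Step 4: exit scope (depth=2)
Step 5: enter scope (depth=3)
Step 6: exit scope (depth=2)
Step 7: exit scope (depth=1)
Step 8: enter scope (depth=2)
Step 9: declare a=32 at depth 2
Step 10: declare c=76 at depth 2
Step 11: declare f=(read a)=32 at depth 2
Visible at query point: a=32 c=76 f=32

Answer: 2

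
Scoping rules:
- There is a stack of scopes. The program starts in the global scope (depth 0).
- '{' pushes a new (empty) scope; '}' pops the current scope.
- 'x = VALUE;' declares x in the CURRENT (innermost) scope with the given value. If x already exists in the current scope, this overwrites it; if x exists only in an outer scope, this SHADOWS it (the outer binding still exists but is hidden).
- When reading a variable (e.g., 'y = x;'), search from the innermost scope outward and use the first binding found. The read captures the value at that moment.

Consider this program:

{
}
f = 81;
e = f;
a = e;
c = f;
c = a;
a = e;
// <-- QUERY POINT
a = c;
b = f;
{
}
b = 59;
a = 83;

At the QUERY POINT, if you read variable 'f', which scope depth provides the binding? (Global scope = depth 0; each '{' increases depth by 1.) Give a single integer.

Answer: 0

Derivation:
Step 1: enter scope (depth=1)
Step 2: exit scope (depth=0)
Step 3: declare f=81 at depth 0
Step 4: declare e=(read f)=81 at depth 0
Step 5: declare a=(read e)=81 at depth 0
Step 6: declare c=(read f)=81 at depth 0
Step 7: declare c=(read a)=81 at depth 0
Step 8: declare a=(read e)=81 at depth 0
Visible at query point: a=81 c=81 e=81 f=81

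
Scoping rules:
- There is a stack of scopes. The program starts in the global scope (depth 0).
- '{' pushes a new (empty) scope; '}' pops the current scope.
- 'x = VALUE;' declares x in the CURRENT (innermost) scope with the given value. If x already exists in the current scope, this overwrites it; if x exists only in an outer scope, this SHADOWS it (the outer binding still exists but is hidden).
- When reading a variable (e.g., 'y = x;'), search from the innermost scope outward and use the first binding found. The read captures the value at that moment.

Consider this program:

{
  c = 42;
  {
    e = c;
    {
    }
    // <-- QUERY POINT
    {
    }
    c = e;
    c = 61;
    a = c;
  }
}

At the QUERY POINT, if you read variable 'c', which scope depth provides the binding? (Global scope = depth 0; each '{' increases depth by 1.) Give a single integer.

Answer: 1

Derivation:
Step 1: enter scope (depth=1)
Step 2: declare c=42 at depth 1
Step 3: enter scope (depth=2)
Step 4: declare e=(read c)=42 at depth 2
Step 5: enter scope (depth=3)
Step 6: exit scope (depth=2)
Visible at query point: c=42 e=42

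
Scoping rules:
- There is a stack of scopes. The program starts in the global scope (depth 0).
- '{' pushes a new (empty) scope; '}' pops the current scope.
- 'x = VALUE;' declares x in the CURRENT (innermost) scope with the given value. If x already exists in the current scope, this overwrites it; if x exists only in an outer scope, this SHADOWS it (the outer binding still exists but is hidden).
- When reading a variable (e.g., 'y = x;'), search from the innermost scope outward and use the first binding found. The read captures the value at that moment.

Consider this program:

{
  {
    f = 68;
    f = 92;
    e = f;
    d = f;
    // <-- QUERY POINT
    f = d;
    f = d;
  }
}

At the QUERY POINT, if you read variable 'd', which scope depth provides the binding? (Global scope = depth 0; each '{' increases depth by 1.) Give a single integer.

Step 1: enter scope (depth=1)
Step 2: enter scope (depth=2)
Step 3: declare f=68 at depth 2
Step 4: declare f=92 at depth 2
Step 5: declare e=(read f)=92 at depth 2
Step 6: declare d=(read f)=92 at depth 2
Visible at query point: d=92 e=92 f=92

Answer: 2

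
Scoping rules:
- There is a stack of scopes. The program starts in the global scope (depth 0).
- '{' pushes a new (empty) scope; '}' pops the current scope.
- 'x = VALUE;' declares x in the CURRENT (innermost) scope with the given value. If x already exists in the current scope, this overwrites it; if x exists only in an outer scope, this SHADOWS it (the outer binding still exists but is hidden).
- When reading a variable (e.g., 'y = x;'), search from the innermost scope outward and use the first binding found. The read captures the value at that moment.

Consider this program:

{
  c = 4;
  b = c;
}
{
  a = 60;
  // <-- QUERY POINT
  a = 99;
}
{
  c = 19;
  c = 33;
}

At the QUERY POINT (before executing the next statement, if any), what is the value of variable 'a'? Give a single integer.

Step 1: enter scope (depth=1)
Step 2: declare c=4 at depth 1
Step 3: declare b=(read c)=4 at depth 1
Step 4: exit scope (depth=0)
Step 5: enter scope (depth=1)
Step 6: declare a=60 at depth 1
Visible at query point: a=60

Answer: 60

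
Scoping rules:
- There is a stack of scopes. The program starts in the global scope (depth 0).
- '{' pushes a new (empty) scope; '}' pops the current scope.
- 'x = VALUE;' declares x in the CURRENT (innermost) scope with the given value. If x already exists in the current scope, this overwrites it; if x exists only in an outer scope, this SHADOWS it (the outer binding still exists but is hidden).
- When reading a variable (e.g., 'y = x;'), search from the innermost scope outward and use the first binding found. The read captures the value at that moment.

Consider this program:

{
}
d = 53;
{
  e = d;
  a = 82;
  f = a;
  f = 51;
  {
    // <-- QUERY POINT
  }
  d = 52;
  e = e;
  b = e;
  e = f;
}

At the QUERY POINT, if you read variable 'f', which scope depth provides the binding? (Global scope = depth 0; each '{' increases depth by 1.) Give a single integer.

Answer: 1

Derivation:
Step 1: enter scope (depth=1)
Step 2: exit scope (depth=0)
Step 3: declare d=53 at depth 0
Step 4: enter scope (depth=1)
Step 5: declare e=(read d)=53 at depth 1
Step 6: declare a=82 at depth 1
Step 7: declare f=(read a)=82 at depth 1
Step 8: declare f=51 at depth 1
Step 9: enter scope (depth=2)
Visible at query point: a=82 d=53 e=53 f=51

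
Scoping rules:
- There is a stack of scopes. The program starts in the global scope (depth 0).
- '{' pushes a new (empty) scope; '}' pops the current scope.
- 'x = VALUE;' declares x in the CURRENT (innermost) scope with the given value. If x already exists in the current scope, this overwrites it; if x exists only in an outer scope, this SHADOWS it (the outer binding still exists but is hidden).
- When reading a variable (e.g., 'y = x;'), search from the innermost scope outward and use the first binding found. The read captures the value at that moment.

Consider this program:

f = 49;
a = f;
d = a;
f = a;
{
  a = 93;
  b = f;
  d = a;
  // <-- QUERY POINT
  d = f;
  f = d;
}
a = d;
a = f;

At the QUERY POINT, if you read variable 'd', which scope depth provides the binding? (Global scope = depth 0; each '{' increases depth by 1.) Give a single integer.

Step 1: declare f=49 at depth 0
Step 2: declare a=(read f)=49 at depth 0
Step 3: declare d=(read a)=49 at depth 0
Step 4: declare f=(read a)=49 at depth 0
Step 5: enter scope (depth=1)
Step 6: declare a=93 at depth 1
Step 7: declare b=(read f)=49 at depth 1
Step 8: declare d=(read a)=93 at depth 1
Visible at query point: a=93 b=49 d=93 f=49

Answer: 1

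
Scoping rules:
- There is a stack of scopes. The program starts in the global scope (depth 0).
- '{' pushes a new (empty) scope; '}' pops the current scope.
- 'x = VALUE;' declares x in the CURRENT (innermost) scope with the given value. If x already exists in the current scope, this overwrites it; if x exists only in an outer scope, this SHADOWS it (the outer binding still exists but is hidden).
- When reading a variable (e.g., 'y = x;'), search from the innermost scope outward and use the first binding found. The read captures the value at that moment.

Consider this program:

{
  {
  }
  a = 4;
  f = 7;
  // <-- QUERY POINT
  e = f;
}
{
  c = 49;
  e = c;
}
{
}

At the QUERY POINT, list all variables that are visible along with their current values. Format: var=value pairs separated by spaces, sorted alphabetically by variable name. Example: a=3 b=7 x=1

Step 1: enter scope (depth=1)
Step 2: enter scope (depth=2)
Step 3: exit scope (depth=1)
Step 4: declare a=4 at depth 1
Step 5: declare f=7 at depth 1
Visible at query point: a=4 f=7

Answer: a=4 f=7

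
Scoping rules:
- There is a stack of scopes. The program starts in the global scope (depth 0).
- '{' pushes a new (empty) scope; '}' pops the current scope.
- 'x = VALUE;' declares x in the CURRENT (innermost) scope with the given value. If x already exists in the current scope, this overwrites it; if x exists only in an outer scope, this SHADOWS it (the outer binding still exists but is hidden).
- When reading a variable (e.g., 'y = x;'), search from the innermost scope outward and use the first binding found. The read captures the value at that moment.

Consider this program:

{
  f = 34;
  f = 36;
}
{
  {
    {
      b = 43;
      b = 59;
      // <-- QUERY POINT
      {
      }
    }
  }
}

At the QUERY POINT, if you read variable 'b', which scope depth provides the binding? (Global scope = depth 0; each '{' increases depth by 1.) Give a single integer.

Answer: 3

Derivation:
Step 1: enter scope (depth=1)
Step 2: declare f=34 at depth 1
Step 3: declare f=36 at depth 1
Step 4: exit scope (depth=0)
Step 5: enter scope (depth=1)
Step 6: enter scope (depth=2)
Step 7: enter scope (depth=3)
Step 8: declare b=43 at depth 3
Step 9: declare b=59 at depth 3
Visible at query point: b=59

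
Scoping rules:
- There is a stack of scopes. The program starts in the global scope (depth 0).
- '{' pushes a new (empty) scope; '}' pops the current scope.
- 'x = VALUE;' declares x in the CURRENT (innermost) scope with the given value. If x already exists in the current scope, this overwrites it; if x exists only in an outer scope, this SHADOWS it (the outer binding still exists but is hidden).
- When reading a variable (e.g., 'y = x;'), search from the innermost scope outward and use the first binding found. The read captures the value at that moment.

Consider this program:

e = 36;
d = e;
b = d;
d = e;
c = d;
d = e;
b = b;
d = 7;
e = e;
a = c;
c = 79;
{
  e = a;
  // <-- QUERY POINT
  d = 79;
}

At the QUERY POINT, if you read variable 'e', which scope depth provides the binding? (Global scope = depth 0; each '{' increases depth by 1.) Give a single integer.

Answer: 1

Derivation:
Step 1: declare e=36 at depth 0
Step 2: declare d=(read e)=36 at depth 0
Step 3: declare b=(read d)=36 at depth 0
Step 4: declare d=(read e)=36 at depth 0
Step 5: declare c=(read d)=36 at depth 0
Step 6: declare d=(read e)=36 at depth 0
Step 7: declare b=(read b)=36 at depth 0
Step 8: declare d=7 at depth 0
Step 9: declare e=(read e)=36 at depth 0
Step 10: declare a=(read c)=36 at depth 0
Step 11: declare c=79 at depth 0
Step 12: enter scope (depth=1)
Step 13: declare e=(read a)=36 at depth 1
Visible at query point: a=36 b=36 c=79 d=7 e=36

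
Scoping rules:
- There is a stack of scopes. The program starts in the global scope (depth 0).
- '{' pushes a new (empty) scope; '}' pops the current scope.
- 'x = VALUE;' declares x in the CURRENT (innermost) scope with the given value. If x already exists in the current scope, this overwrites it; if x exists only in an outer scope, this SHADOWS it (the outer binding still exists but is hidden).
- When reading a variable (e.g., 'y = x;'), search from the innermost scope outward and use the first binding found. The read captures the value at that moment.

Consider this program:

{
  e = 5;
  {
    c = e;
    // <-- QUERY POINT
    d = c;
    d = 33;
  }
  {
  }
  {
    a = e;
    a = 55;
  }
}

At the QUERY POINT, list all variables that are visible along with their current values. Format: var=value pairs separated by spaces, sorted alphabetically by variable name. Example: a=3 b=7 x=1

Answer: c=5 e=5

Derivation:
Step 1: enter scope (depth=1)
Step 2: declare e=5 at depth 1
Step 3: enter scope (depth=2)
Step 4: declare c=(read e)=5 at depth 2
Visible at query point: c=5 e=5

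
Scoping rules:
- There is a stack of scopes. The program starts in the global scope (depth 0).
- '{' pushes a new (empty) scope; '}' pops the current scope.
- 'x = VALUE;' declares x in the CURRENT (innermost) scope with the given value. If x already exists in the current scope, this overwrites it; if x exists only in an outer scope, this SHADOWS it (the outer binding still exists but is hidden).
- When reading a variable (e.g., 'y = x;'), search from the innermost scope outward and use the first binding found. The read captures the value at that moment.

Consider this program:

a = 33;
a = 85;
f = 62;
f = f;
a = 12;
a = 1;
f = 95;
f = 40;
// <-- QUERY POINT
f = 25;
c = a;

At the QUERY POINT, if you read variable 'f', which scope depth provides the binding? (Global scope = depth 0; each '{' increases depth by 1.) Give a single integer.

Step 1: declare a=33 at depth 0
Step 2: declare a=85 at depth 0
Step 3: declare f=62 at depth 0
Step 4: declare f=(read f)=62 at depth 0
Step 5: declare a=12 at depth 0
Step 6: declare a=1 at depth 0
Step 7: declare f=95 at depth 0
Step 8: declare f=40 at depth 0
Visible at query point: a=1 f=40

Answer: 0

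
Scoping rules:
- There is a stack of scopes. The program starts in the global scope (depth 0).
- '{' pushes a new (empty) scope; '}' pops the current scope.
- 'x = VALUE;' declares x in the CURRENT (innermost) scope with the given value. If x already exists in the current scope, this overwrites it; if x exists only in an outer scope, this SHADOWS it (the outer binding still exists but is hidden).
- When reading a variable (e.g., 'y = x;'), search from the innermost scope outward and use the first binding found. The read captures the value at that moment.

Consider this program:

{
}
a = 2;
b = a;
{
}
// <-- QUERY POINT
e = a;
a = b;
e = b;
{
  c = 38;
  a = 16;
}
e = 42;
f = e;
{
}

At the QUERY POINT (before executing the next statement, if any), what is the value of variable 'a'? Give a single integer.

Step 1: enter scope (depth=1)
Step 2: exit scope (depth=0)
Step 3: declare a=2 at depth 0
Step 4: declare b=(read a)=2 at depth 0
Step 5: enter scope (depth=1)
Step 6: exit scope (depth=0)
Visible at query point: a=2 b=2

Answer: 2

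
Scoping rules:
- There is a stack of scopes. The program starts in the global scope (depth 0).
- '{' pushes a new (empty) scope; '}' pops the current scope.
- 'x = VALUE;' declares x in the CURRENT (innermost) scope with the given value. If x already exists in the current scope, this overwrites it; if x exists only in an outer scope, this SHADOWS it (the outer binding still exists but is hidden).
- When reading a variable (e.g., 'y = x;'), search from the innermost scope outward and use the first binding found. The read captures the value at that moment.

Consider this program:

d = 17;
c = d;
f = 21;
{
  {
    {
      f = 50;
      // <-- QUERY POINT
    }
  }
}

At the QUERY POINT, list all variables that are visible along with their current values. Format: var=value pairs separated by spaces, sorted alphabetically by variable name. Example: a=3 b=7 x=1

Answer: c=17 d=17 f=50

Derivation:
Step 1: declare d=17 at depth 0
Step 2: declare c=(read d)=17 at depth 0
Step 3: declare f=21 at depth 0
Step 4: enter scope (depth=1)
Step 5: enter scope (depth=2)
Step 6: enter scope (depth=3)
Step 7: declare f=50 at depth 3
Visible at query point: c=17 d=17 f=50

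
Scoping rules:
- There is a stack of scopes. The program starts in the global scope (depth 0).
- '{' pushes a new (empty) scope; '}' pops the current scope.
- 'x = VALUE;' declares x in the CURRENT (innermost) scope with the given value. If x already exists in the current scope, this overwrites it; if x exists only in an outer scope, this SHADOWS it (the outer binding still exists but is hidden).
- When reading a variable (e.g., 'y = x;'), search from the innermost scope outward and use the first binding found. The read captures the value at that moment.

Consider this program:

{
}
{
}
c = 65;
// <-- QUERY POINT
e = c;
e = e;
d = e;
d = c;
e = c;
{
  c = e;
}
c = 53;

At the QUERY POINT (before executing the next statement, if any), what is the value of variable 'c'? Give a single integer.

Answer: 65

Derivation:
Step 1: enter scope (depth=1)
Step 2: exit scope (depth=0)
Step 3: enter scope (depth=1)
Step 4: exit scope (depth=0)
Step 5: declare c=65 at depth 0
Visible at query point: c=65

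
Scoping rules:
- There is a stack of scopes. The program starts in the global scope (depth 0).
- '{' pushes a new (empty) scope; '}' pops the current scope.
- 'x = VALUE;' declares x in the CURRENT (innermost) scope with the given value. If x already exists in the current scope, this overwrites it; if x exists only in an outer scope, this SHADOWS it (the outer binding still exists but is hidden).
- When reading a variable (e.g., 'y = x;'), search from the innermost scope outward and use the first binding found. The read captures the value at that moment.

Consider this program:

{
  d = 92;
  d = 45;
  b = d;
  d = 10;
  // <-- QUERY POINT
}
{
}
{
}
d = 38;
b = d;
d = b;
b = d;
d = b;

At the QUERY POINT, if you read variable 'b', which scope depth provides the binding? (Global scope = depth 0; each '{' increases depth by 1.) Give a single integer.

Step 1: enter scope (depth=1)
Step 2: declare d=92 at depth 1
Step 3: declare d=45 at depth 1
Step 4: declare b=(read d)=45 at depth 1
Step 5: declare d=10 at depth 1
Visible at query point: b=45 d=10

Answer: 1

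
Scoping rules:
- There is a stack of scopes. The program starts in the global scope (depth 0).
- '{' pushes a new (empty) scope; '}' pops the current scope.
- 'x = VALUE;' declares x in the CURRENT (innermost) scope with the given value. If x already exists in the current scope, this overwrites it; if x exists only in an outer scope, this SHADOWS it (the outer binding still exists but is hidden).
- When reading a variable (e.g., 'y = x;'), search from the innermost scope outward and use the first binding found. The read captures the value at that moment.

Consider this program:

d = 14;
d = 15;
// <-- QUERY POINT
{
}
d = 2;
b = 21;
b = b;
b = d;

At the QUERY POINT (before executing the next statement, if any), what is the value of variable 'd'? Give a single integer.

Answer: 15

Derivation:
Step 1: declare d=14 at depth 0
Step 2: declare d=15 at depth 0
Visible at query point: d=15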